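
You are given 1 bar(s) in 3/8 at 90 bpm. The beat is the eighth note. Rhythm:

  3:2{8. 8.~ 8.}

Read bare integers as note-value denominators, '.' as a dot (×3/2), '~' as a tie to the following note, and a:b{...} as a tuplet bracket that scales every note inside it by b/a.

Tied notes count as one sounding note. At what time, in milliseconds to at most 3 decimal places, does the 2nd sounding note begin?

note 2 onset = 1b = 666.667ms

1. 0.0ms @ 0 + 666.667ms (1)
2. 666.667ms @ 1 + 1333.333ms (2)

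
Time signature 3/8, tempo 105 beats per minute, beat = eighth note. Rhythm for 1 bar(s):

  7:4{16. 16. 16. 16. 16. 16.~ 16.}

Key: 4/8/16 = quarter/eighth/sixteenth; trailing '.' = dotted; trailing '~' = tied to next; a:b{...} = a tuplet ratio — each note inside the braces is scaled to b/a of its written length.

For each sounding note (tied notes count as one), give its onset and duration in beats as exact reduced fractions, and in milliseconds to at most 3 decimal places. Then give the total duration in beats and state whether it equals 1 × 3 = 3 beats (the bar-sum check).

1) 0.0ms=0b +244.898ms=3/7b
2) 244.898ms=3/7b +244.898ms=3/7b
3) 489.796ms=6/7b +244.898ms=3/7b
4) 734.694ms=9/7b +244.898ms=3/7b
5) 979.592ms=12/7b +244.898ms=3/7b
6) 1224.49ms=15/7b +489.796ms=6/7b
Σ=3b of 3 (105bpm 3/8) — PASS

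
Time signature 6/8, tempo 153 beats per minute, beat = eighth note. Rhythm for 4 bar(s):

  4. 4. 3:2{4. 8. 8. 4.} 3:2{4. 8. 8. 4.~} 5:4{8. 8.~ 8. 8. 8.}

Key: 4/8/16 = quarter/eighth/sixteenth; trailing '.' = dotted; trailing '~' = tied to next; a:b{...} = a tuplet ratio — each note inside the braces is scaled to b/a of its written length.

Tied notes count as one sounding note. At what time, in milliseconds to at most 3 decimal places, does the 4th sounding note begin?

note 4 onset = 8b = 3137.255ms

1. 0.0ms @ 0 + 1176.471ms (3)
2. 1176.471ms @ 3 + 1176.471ms (3)
3. 2352.941ms @ 6 + 784.314ms (2)
4. 3137.255ms @ 8 + 392.157ms (1)
5. 3529.412ms @ 9 + 392.157ms (1)
6. 3921.569ms @ 10 + 784.314ms (2)
7. 4705.882ms @ 12 + 784.314ms (2)
8. 5490.196ms @ 14 + 392.157ms (1)
9. 5882.353ms @ 15 + 392.157ms (1)
10. 6274.51ms @ 16 + 1254.902ms (16/5)
11. 7529.412ms @ 96/5 + 941.176ms (12/5)
12. 8470.588ms @ 108/5 + 470.588ms (6/5)
13. 8941.176ms @ 114/5 + 470.588ms (6/5)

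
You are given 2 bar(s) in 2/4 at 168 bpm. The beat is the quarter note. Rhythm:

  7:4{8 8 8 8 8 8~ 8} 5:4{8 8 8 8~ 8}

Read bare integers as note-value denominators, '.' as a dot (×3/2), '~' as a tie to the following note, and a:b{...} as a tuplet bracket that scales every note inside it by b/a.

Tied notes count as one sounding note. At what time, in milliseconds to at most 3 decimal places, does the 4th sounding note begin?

note 4 onset = 6/7b = 306.122ms

1. 0.0ms @ 0 + 102.041ms (2/7)
2. 102.041ms @ 2/7 + 102.041ms (2/7)
3. 204.082ms @ 4/7 + 102.041ms (2/7)
4. 306.122ms @ 6/7 + 102.041ms (2/7)
5. 408.163ms @ 8/7 + 102.041ms (2/7)
6. 510.204ms @ 10/7 + 204.082ms (4/7)
7. 714.286ms @ 2 + 142.857ms (2/5)
8. 857.143ms @ 12/5 + 142.857ms (2/5)
9. 1000.0ms @ 14/5 + 142.857ms (2/5)
10. 1142.857ms @ 16/5 + 285.714ms (4/5)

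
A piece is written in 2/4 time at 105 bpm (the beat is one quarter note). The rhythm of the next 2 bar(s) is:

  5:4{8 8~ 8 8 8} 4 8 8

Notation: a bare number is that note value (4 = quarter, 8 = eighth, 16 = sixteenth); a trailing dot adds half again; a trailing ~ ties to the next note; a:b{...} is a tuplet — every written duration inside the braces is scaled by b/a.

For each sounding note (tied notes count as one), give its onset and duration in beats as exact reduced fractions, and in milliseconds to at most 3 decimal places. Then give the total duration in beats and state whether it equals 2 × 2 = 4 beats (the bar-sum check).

1) 0.0ms=0b +228.571ms=2/5b
2) 228.571ms=2/5b +457.143ms=4/5b
3) 685.714ms=6/5b +228.571ms=2/5b
4) 914.286ms=8/5b +228.571ms=2/5b
5) 1142.857ms=2b +571.429ms=1b
6) 1714.286ms=3b +285.714ms=1/2b
7) 2000.0ms=7/2b +285.714ms=1/2b
Σ=4b of 4 (105bpm 2/4) — PASS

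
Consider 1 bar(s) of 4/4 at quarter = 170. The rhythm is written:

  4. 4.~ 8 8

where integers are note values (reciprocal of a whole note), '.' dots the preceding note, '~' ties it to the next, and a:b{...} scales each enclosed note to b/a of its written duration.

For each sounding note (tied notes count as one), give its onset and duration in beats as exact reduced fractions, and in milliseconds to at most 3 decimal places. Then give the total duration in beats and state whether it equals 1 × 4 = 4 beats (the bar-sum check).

1) 0.0ms=0b +529.412ms=3/2b
2) 529.412ms=3/2b +705.882ms=2b
3) 1235.294ms=7/2b +176.471ms=1/2b
Σ=4b of 4 (170bpm 4/4) — PASS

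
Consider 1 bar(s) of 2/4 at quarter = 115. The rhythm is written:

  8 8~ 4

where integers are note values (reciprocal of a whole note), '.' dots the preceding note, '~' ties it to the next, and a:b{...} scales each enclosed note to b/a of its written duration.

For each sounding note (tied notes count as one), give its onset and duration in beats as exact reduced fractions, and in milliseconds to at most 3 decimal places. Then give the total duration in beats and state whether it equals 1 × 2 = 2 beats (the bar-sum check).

1) 0.0ms=0b +260.87ms=1/2b
2) 260.87ms=1/2b +782.609ms=3/2b
Σ=2b of 2 (115bpm 2/4) — PASS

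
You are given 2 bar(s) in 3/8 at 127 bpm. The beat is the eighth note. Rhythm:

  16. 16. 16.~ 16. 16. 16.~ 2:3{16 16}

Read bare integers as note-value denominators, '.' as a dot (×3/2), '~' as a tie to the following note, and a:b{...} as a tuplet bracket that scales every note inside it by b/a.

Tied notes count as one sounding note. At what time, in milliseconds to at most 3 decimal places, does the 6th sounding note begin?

1. 0.0ms @ 0 + 354.331ms (3/4)
2. 354.331ms @ 3/4 + 354.331ms (3/4)
3. 708.661ms @ 3/2 + 708.661ms (3/2)
4. 1417.323ms @ 3 + 354.331ms (3/4)
5. 1771.654ms @ 15/4 + 708.661ms (3/2)
6. 2480.315ms @ 21/4 + 354.331ms (3/4)

note 6 onset = 21/4b = 2480.315ms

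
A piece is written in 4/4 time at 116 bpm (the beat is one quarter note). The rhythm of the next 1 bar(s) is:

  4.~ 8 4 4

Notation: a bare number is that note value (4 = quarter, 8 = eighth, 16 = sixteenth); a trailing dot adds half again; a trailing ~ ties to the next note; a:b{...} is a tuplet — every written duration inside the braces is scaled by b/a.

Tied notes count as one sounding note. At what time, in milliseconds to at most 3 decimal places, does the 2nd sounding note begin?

note 2 onset = 2b = 1034.483ms

1. 0.0ms @ 0 + 1034.483ms (2)
2. 1034.483ms @ 2 + 517.241ms (1)
3. 1551.724ms @ 3 + 517.241ms (1)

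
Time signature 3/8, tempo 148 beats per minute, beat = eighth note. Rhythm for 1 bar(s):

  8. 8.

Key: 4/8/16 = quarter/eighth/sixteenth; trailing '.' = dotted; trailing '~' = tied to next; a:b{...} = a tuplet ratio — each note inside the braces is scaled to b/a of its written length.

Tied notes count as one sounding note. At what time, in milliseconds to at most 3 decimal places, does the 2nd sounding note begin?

note 2 onset = 3/2b = 608.108ms

1. 0.0ms @ 0 + 608.108ms (3/2)
2. 608.108ms @ 3/2 + 608.108ms (3/2)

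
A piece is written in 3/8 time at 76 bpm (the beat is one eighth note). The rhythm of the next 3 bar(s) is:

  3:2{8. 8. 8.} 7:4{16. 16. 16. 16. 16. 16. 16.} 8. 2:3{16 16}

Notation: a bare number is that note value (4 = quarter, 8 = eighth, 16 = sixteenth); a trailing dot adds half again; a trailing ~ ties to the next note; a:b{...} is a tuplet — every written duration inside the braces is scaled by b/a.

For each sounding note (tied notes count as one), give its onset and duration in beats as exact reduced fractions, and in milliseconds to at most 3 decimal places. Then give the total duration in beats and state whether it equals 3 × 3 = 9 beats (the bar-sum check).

1) 0.0ms=0b +789.474ms=1b
2) 789.474ms=1b +789.474ms=1b
3) 1578.947ms=2b +789.474ms=1b
4) 2368.421ms=3b +338.346ms=3/7b
5) 2706.767ms=24/7b +338.346ms=3/7b
6) 3045.113ms=27/7b +338.346ms=3/7b
7) 3383.459ms=30/7b +338.346ms=3/7b
8) 3721.805ms=33/7b +338.346ms=3/7b
9) 4060.15ms=36/7b +338.346ms=3/7b
10) 4398.496ms=39/7b +338.346ms=3/7b
11) 4736.842ms=6b +1184.211ms=3/2b
12) 5921.053ms=15/2b +592.105ms=3/4b
13) 6513.158ms=33/4b +592.105ms=3/4b
Σ=9b of 9 (76bpm 3/8) — PASS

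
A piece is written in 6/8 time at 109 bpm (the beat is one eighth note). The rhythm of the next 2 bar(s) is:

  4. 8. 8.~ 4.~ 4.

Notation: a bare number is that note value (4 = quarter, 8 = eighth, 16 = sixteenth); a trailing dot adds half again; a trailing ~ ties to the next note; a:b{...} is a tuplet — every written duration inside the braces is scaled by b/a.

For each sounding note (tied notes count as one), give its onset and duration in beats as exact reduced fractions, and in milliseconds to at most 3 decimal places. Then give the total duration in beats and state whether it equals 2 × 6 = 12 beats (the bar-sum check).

1) 0.0ms=0b +1651.376ms=3b
2) 1651.376ms=3b +825.688ms=3/2b
3) 2477.064ms=9/2b +4128.44ms=15/2b
Σ=12b of 12 (109bpm 6/8) — PASS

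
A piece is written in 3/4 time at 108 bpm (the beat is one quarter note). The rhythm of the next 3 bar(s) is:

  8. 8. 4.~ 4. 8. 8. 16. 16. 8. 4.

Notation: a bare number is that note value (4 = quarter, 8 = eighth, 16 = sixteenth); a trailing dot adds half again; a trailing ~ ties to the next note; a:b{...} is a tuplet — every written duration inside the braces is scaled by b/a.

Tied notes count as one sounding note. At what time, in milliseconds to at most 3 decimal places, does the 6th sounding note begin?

1. 0.0ms @ 0 + 416.667ms (3/4)
2. 416.667ms @ 3/4 + 416.667ms (3/4)
3. 833.333ms @ 3/2 + 1666.667ms (3)
4. 2500.0ms @ 9/2 + 416.667ms (3/4)
5. 2916.667ms @ 21/4 + 416.667ms (3/4)
6. 3333.333ms @ 6 + 208.333ms (3/8)
7. 3541.667ms @ 51/8 + 208.333ms (3/8)
8. 3750.0ms @ 27/4 + 416.667ms (3/4)
9. 4166.667ms @ 15/2 + 833.333ms (3/2)

note 6 onset = 6b = 3333.333ms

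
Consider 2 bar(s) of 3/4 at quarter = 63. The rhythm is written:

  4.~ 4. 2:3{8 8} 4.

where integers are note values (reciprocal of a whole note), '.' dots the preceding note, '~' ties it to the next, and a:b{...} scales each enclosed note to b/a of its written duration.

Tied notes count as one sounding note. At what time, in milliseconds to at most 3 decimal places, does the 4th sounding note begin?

1. 0.0ms @ 0 + 2857.143ms (3)
2. 2857.143ms @ 3 + 714.286ms (3/4)
3. 3571.429ms @ 15/4 + 714.286ms (3/4)
4. 4285.714ms @ 9/2 + 1428.571ms (3/2)

note 4 onset = 9/2b = 4285.714ms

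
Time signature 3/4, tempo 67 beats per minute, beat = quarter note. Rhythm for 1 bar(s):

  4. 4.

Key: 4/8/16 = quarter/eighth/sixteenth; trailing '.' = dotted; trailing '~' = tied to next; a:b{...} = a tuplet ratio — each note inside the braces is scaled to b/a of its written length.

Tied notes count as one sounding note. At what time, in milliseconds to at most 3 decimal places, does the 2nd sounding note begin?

1. 0.0ms @ 0 + 1343.284ms (3/2)
2. 1343.284ms @ 3/2 + 1343.284ms (3/2)

note 2 onset = 3/2b = 1343.284ms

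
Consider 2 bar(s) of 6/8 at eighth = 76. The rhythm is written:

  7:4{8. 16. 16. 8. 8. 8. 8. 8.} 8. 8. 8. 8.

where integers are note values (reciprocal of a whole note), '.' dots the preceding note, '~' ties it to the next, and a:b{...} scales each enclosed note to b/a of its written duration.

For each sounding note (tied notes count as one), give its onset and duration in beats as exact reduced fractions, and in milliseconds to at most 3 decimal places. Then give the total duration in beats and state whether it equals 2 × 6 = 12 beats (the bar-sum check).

1) 0.0ms=0b +676.692ms=6/7b
2) 676.692ms=6/7b +338.346ms=3/7b
3) 1015.038ms=9/7b +338.346ms=3/7b
4) 1353.383ms=12/7b +676.692ms=6/7b
5) 2030.075ms=18/7b +676.692ms=6/7b
6) 2706.767ms=24/7b +676.692ms=6/7b
7) 3383.459ms=30/7b +676.692ms=6/7b
8) 4060.15ms=36/7b +676.692ms=6/7b
9) 4736.842ms=6b +1184.211ms=3/2b
10) 5921.053ms=15/2b +1184.211ms=3/2b
11) 7105.263ms=9b +1184.211ms=3/2b
12) 8289.474ms=21/2b +1184.211ms=3/2b
Σ=12b of 12 (76bpm 6/8) — PASS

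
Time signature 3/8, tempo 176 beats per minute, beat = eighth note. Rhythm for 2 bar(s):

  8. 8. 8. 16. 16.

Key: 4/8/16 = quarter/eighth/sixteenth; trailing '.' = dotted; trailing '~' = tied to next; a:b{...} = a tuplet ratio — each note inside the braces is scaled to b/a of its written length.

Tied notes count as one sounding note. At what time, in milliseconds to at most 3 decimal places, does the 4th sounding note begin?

1. 0.0ms @ 0 + 511.364ms (3/2)
2. 511.364ms @ 3/2 + 511.364ms (3/2)
3. 1022.727ms @ 3 + 511.364ms (3/2)
4. 1534.091ms @ 9/2 + 255.682ms (3/4)
5. 1789.773ms @ 21/4 + 255.682ms (3/4)

note 4 onset = 9/2b = 1534.091ms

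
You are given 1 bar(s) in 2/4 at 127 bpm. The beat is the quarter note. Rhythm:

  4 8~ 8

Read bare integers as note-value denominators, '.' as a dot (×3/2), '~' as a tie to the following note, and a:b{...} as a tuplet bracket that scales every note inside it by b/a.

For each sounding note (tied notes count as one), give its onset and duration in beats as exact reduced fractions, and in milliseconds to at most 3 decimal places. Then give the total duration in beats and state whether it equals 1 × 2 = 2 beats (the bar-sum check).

1) 0.0ms=0b +472.441ms=1b
2) 472.441ms=1b +472.441ms=1b
Σ=2b of 2 (127bpm 2/4) — PASS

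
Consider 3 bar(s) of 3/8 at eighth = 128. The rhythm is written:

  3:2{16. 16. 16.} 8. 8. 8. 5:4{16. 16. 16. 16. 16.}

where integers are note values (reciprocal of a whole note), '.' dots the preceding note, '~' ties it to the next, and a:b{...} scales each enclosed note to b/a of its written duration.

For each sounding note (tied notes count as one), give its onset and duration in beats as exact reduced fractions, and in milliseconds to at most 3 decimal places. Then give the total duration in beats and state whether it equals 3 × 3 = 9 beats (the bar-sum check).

1) 0.0ms=0b +234.375ms=1/2b
2) 234.375ms=1/2b +234.375ms=1/2b
3) 468.75ms=1b +234.375ms=1/2b
4) 703.125ms=3/2b +703.125ms=3/2b
5) 1406.25ms=3b +703.125ms=3/2b
6) 2109.375ms=9/2b +703.125ms=3/2b
7) 2812.5ms=6b +281.25ms=3/5b
8) 3093.75ms=33/5b +281.25ms=3/5b
9) 3375.0ms=36/5b +281.25ms=3/5b
10) 3656.25ms=39/5b +281.25ms=3/5b
11) 3937.5ms=42/5b +281.25ms=3/5b
Σ=9b of 9 (128bpm 3/8) — PASS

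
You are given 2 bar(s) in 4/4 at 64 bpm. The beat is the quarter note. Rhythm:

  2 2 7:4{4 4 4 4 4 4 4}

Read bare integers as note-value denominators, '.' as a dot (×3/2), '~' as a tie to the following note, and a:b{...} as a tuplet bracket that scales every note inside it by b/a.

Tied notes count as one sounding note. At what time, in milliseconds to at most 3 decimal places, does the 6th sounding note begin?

1. 0.0ms @ 0 + 1875.0ms (2)
2. 1875.0ms @ 2 + 1875.0ms (2)
3. 3750.0ms @ 4 + 535.714ms (4/7)
4. 4285.714ms @ 32/7 + 535.714ms (4/7)
5. 4821.429ms @ 36/7 + 535.714ms (4/7)
6. 5357.143ms @ 40/7 + 535.714ms (4/7)
7. 5892.857ms @ 44/7 + 535.714ms (4/7)
8. 6428.571ms @ 48/7 + 535.714ms (4/7)
9. 6964.286ms @ 52/7 + 535.714ms (4/7)

note 6 onset = 40/7b = 5357.143ms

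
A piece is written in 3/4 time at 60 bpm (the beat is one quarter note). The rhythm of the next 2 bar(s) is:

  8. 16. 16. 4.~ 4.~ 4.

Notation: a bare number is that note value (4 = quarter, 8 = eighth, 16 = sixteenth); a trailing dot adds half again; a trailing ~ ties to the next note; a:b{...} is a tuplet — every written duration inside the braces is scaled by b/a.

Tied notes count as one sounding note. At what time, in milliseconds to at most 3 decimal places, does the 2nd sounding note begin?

1. 0.0ms @ 0 + 750.0ms (3/4)
2. 750.0ms @ 3/4 + 375.0ms (3/8)
3. 1125.0ms @ 9/8 + 375.0ms (3/8)
4. 1500.0ms @ 3/2 + 4500.0ms (9/2)

note 2 onset = 3/4b = 750.0ms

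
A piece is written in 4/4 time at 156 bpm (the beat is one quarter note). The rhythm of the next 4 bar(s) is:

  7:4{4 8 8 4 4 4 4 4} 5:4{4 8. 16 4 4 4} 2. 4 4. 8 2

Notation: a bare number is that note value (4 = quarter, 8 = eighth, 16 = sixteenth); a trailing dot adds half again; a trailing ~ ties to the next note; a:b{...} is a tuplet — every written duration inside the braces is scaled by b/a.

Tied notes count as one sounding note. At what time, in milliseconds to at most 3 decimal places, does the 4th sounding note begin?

1. 0.0ms @ 0 + 219.78ms (4/7)
2. 219.78ms @ 4/7 + 109.89ms (2/7)
3. 329.67ms @ 6/7 + 109.89ms (2/7)
4. 439.56ms @ 8/7 + 219.78ms (4/7)
5. 659.341ms @ 12/7 + 219.78ms (4/7)
6. 879.121ms @ 16/7 + 219.78ms (4/7)
7. 1098.901ms @ 20/7 + 219.78ms (4/7)
8. 1318.681ms @ 24/7 + 219.78ms (4/7)
9. 1538.462ms @ 4 + 307.692ms (4/5)
10. 1846.154ms @ 24/5 + 230.769ms (3/5)
11. 2076.923ms @ 27/5 + 76.923ms (1/5)
12. 2153.846ms @ 28/5 + 307.692ms (4/5)
13. 2461.538ms @ 32/5 + 307.692ms (4/5)
14. 2769.231ms @ 36/5 + 307.692ms (4/5)
15. 3076.923ms @ 8 + 1153.846ms (3)
16. 4230.769ms @ 11 + 384.615ms (1)
17. 4615.385ms @ 12 + 576.923ms (3/2)
18. 5192.308ms @ 27/2 + 192.308ms (1/2)
19. 5384.615ms @ 14 + 769.231ms (2)

note 4 onset = 8/7b = 439.56ms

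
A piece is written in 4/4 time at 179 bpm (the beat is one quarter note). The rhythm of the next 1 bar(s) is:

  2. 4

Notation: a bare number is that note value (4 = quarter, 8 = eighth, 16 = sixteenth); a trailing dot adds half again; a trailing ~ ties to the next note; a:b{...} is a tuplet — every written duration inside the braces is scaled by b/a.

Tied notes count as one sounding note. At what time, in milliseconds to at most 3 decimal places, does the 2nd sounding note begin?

1. 0.0ms @ 0 + 1005.587ms (3)
2. 1005.587ms @ 3 + 335.196ms (1)

note 2 onset = 3b = 1005.587ms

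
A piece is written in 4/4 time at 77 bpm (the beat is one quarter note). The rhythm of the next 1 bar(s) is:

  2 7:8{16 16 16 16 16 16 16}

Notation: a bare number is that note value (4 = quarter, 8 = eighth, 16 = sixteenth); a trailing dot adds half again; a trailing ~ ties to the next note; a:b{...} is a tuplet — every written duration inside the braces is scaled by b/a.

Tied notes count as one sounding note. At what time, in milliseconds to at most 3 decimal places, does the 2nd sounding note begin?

1. 0.0ms @ 0 + 1558.442ms (2)
2. 1558.442ms @ 2 + 222.635ms (2/7)
3. 1781.076ms @ 16/7 + 222.635ms (2/7)
4. 2003.711ms @ 18/7 + 222.635ms (2/7)
5. 2226.345ms @ 20/7 + 222.635ms (2/7)
6. 2448.98ms @ 22/7 + 222.635ms (2/7)
7. 2671.614ms @ 24/7 + 222.635ms (2/7)
8. 2894.249ms @ 26/7 + 222.635ms (2/7)

note 2 onset = 2b = 1558.442ms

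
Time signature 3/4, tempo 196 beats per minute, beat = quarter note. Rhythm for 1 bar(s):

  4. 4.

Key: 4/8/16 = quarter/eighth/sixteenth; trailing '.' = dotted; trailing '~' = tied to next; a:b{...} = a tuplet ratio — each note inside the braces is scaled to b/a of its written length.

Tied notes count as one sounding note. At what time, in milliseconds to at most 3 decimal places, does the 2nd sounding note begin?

note 2 onset = 3/2b = 459.184ms

1. 0.0ms @ 0 + 459.184ms (3/2)
2. 459.184ms @ 3/2 + 459.184ms (3/2)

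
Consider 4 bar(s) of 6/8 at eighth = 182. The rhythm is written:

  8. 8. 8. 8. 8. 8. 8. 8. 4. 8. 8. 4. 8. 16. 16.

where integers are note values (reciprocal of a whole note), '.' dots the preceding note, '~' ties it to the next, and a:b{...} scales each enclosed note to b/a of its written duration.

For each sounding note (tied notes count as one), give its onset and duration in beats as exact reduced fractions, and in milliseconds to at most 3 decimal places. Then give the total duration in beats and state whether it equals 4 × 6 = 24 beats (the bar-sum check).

1) 0.0ms=0b +494.505ms=3/2b
2) 494.505ms=3/2b +494.505ms=3/2b
3) 989.011ms=3b +494.505ms=3/2b
4) 1483.516ms=9/2b +494.505ms=3/2b
5) 1978.022ms=6b +494.505ms=3/2b
6) 2472.527ms=15/2b +494.505ms=3/2b
7) 2967.033ms=9b +494.505ms=3/2b
8) 3461.538ms=21/2b +494.505ms=3/2b
9) 3956.044ms=12b +989.011ms=3b
10) 4945.055ms=15b +494.505ms=3/2b
11) 5439.56ms=33/2b +494.505ms=3/2b
12) 5934.066ms=18b +989.011ms=3b
13) 6923.077ms=21b +494.505ms=3/2b
14) 7417.582ms=45/2b +247.253ms=3/4b
15) 7664.835ms=93/4b +247.253ms=3/4b
Σ=24b of 24 (182bpm 6/8) — PASS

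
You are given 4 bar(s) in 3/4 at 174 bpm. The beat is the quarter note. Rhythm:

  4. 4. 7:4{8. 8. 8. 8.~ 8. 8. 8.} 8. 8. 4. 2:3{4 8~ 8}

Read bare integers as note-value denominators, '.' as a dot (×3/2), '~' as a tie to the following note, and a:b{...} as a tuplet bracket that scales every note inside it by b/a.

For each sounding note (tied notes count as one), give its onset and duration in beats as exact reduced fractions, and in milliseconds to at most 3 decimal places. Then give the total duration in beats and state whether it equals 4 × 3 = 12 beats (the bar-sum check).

1) 0.0ms=0b +517.241ms=3/2b
2) 517.241ms=3/2b +517.241ms=3/2b
3) 1034.483ms=3b +147.783ms=3/7b
4) 1182.266ms=24/7b +147.783ms=3/7b
5) 1330.049ms=27/7b +147.783ms=3/7b
6) 1477.833ms=30/7b +295.567ms=6/7b
7) 1773.399ms=36/7b +147.783ms=3/7b
8) 1921.182ms=39/7b +147.783ms=3/7b
9) 2068.966ms=6b +258.621ms=3/4b
10) 2327.586ms=27/4b +258.621ms=3/4b
11) 2586.207ms=15/2b +517.241ms=3/2b
12) 3103.448ms=9b +517.241ms=3/2b
13) 3620.69ms=21/2b +517.241ms=3/2b
Σ=12b of 12 (174bpm 3/4) — PASS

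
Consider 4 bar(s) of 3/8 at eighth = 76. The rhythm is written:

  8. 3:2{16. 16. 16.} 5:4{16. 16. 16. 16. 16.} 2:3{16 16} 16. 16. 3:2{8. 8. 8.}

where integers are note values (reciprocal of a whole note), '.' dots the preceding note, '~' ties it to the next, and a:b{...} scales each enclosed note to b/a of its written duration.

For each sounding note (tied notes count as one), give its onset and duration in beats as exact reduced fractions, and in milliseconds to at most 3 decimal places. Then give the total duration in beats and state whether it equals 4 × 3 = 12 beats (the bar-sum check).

1) 0.0ms=0b +1184.211ms=3/2b
2) 1184.211ms=3/2b +394.737ms=1/2b
3) 1578.947ms=2b +394.737ms=1/2b
4) 1973.684ms=5/2b +394.737ms=1/2b
5) 2368.421ms=3b +473.684ms=3/5b
6) 2842.105ms=18/5b +473.684ms=3/5b
7) 3315.789ms=21/5b +473.684ms=3/5b
8) 3789.474ms=24/5b +473.684ms=3/5b
9) 4263.158ms=27/5b +473.684ms=3/5b
10) 4736.842ms=6b +592.105ms=3/4b
11) 5328.947ms=27/4b +592.105ms=3/4b
12) 5921.053ms=15/2b +592.105ms=3/4b
13) 6513.158ms=33/4b +592.105ms=3/4b
14) 7105.263ms=9b +789.474ms=1b
15) 7894.737ms=10b +789.474ms=1b
16) 8684.211ms=11b +789.474ms=1b
Σ=12b of 12 (76bpm 3/8) — PASS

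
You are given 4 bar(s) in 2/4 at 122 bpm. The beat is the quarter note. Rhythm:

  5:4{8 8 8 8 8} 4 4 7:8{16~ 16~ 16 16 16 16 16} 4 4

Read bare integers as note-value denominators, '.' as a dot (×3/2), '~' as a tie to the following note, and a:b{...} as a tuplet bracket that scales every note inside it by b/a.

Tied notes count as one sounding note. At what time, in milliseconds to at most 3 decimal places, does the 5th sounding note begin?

note 5 onset = 8/5b = 786.885ms

1. 0.0ms @ 0 + 196.721ms (2/5)
2. 196.721ms @ 2/5 + 196.721ms (2/5)
3. 393.443ms @ 4/5 + 196.721ms (2/5)
4. 590.164ms @ 6/5 + 196.721ms (2/5)
5. 786.885ms @ 8/5 + 196.721ms (2/5)
6. 983.607ms @ 2 + 491.803ms (1)
7. 1475.41ms @ 3 + 491.803ms (1)
8. 1967.213ms @ 4 + 421.546ms (6/7)
9. 2388.759ms @ 34/7 + 140.515ms (2/7)
10. 2529.274ms @ 36/7 + 140.515ms (2/7)
11. 2669.789ms @ 38/7 + 140.515ms (2/7)
12. 2810.304ms @ 40/7 + 140.515ms (2/7)
13. 2950.82ms @ 6 + 491.803ms (1)
14. 3442.623ms @ 7 + 491.803ms (1)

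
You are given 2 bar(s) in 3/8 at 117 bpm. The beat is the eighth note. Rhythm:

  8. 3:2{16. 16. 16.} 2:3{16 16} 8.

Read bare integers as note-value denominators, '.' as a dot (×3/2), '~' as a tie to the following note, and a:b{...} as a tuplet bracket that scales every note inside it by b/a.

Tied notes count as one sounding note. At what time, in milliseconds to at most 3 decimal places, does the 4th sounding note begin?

1. 0.0ms @ 0 + 769.231ms (3/2)
2. 769.231ms @ 3/2 + 256.41ms (1/2)
3. 1025.641ms @ 2 + 256.41ms (1/2)
4. 1282.051ms @ 5/2 + 256.41ms (1/2)
5. 1538.462ms @ 3 + 384.615ms (3/4)
6. 1923.077ms @ 15/4 + 384.615ms (3/4)
7. 2307.692ms @ 9/2 + 769.231ms (3/2)

note 4 onset = 5/2b = 1282.051ms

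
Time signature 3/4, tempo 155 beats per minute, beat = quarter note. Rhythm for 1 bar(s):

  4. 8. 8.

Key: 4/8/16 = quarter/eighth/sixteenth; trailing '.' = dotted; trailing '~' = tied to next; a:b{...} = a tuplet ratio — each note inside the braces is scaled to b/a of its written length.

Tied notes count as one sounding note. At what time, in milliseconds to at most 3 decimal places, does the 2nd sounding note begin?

1. 0.0ms @ 0 + 580.645ms (3/2)
2. 580.645ms @ 3/2 + 290.323ms (3/4)
3. 870.968ms @ 9/4 + 290.323ms (3/4)

note 2 onset = 3/2b = 580.645ms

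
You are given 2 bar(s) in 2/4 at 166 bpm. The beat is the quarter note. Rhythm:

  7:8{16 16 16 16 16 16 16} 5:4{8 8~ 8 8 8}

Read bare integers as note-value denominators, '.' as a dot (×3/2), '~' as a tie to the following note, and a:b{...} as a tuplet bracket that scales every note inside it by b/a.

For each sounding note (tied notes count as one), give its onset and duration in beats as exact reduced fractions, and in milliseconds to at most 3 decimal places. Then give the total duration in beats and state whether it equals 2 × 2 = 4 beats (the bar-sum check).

1) 0.0ms=0b +103.27ms=2/7b
2) 103.27ms=2/7b +103.27ms=2/7b
3) 206.54ms=4/7b +103.27ms=2/7b
4) 309.811ms=6/7b +103.27ms=2/7b
5) 413.081ms=8/7b +103.27ms=2/7b
6) 516.351ms=10/7b +103.27ms=2/7b
7) 619.621ms=12/7b +103.27ms=2/7b
8) 722.892ms=2b +144.578ms=2/5b
9) 867.47ms=12/5b +289.157ms=4/5b
10) 1156.627ms=16/5b +144.578ms=2/5b
11) 1301.205ms=18/5b +144.578ms=2/5b
Σ=4b of 4 (166bpm 2/4) — PASS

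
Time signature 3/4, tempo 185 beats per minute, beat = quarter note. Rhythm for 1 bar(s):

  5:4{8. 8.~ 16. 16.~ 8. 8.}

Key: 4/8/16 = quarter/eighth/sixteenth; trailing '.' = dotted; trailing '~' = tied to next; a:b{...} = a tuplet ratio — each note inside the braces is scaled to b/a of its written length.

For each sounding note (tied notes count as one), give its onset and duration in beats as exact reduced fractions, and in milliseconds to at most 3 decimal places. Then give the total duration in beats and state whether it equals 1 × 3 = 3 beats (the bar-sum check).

1) 0.0ms=0b +194.595ms=3/5b
2) 194.595ms=3/5b +291.892ms=9/10b
3) 486.486ms=3/2b +291.892ms=9/10b
4) 778.378ms=12/5b +194.595ms=3/5b
Σ=3b of 3 (185bpm 3/4) — PASS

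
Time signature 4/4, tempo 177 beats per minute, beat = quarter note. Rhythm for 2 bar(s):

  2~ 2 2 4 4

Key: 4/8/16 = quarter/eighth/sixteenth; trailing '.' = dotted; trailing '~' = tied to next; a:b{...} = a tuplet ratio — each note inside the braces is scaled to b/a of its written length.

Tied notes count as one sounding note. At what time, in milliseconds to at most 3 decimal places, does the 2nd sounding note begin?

1. 0.0ms @ 0 + 1355.932ms (4)
2. 1355.932ms @ 4 + 677.966ms (2)
3. 2033.898ms @ 6 + 338.983ms (1)
4. 2372.881ms @ 7 + 338.983ms (1)

note 2 onset = 4b = 1355.932ms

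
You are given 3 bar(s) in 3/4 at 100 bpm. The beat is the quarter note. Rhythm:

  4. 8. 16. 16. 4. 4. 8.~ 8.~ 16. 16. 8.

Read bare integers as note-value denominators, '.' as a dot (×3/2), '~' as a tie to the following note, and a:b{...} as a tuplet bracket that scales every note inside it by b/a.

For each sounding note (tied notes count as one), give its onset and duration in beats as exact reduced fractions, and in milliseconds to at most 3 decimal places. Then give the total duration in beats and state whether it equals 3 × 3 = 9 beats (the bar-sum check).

1) 0.0ms=0b +900.0ms=3/2b
2) 900.0ms=3/2b +450.0ms=3/4b
3) 1350.0ms=9/4b +225.0ms=3/8b
4) 1575.0ms=21/8b +225.0ms=3/8b
5) 1800.0ms=3b +900.0ms=3/2b
6) 2700.0ms=9/2b +900.0ms=3/2b
7) 3600.0ms=6b +1125.0ms=15/8b
8) 4725.0ms=63/8b +225.0ms=3/8b
9) 4950.0ms=33/4b +450.0ms=3/4b
Σ=9b of 9 (100bpm 3/4) — PASS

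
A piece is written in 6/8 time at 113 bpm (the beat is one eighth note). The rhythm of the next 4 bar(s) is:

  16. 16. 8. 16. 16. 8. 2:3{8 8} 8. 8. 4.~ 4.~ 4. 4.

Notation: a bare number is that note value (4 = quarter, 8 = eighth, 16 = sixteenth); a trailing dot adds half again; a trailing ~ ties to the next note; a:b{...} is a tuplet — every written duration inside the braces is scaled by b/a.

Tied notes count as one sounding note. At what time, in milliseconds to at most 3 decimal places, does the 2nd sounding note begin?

1. 0.0ms @ 0 + 398.23ms (3/4)
2. 398.23ms @ 3/4 + 398.23ms (3/4)
3. 796.46ms @ 3/2 + 796.46ms (3/2)
4. 1592.92ms @ 3 + 398.23ms (3/4)
5. 1991.15ms @ 15/4 + 398.23ms (3/4)
6. 2389.381ms @ 9/2 + 796.46ms (3/2)
7. 3185.841ms @ 6 + 796.46ms (3/2)
8. 3982.301ms @ 15/2 + 796.46ms (3/2)
9. 4778.761ms @ 9 + 796.46ms (3/2)
10. 5575.221ms @ 21/2 + 796.46ms (3/2)
11. 6371.681ms @ 12 + 4778.761ms (9)
12. 11150.442ms @ 21 + 1592.92ms (3)

note 2 onset = 3/4b = 398.23ms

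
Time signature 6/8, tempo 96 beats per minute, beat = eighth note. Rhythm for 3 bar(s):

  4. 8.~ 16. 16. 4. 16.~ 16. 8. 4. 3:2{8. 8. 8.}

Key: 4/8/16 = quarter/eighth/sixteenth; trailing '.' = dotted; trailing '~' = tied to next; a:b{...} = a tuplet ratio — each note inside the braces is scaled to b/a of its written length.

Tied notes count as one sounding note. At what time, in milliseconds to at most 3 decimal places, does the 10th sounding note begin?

note 10 onset = 17b = 10625.0ms

1. 0.0ms @ 0 + 1875.0ms (3)
2. 1875.0ms @ 3 + 1406.25ms (9/4)
3. 3281.25ms @ 21/4 + 468.75ms (3/4)
4. 3750.0ms @ 6 + 1875.0ms (3)
5. 5625.0ms @ 9 + 937.5ms (3/2)
6. 6562.5ms @ 21/2 + 937.5ms (3/2)
7. 7500.0ms @ 12 + 1875.0ms (3)
8. 9375.0ms @ 15 + 625.0ms (1)
9. 10000.0ms @ 16 + 625.0ms (1)
10. 10625.0ms @ 17 + 625.0ms (1)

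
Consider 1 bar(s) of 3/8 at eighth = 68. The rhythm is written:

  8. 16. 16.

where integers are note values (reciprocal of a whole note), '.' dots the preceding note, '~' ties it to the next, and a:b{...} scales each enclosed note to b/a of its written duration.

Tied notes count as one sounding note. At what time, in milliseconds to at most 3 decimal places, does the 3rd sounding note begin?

1. 0.0ms @ 0 + 1323.529ms (3/2)
2. 1323.529ms @ 3/2 + 661.765ms (3/4)
3. 1985.294ms @ 9/4 + 661.765ms (3/4)

note 3 onset = 9/4b = 1985.294ms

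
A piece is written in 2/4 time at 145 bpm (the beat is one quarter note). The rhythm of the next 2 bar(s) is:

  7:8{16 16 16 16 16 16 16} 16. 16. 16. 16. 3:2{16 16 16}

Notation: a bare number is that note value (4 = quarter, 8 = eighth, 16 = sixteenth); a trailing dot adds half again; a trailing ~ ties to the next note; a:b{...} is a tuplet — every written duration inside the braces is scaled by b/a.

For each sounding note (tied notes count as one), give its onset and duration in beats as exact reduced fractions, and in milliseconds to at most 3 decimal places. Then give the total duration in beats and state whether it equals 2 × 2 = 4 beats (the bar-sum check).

1) 0.0ms=0b +118.227ms=2/7b
2) 118.227ms=2/7b +118.227ms=2/7b
3) 236.453ms=4/7b +118.227ms=2/7b
4) 354.68ms=6/7b +118.227ms=2/7b
5) 472.906ms=8/7b +118.227ms=2/7b
6) 591.133ms=10/7b +118.227ms=2/7b
7) 709.36ms=12/7b +118.227ms=2/7b
8) 827.586ms=2b +155.172ms=3/8b
9) 982.759ms=19/8b +155.172ms=3/8b
10) 1137.931ms=11/4b +155.172ms=3/8b
11) 1293.103ms=25/8b +155.172ms=3/8b
12) 1448.276ms=7/2b +68.966ms=1/6b
13) 1517.241ms=11/3b +68.966ms=1/6b
14) 1586.207ms=23/6b +68.966ms=1/6b
Σ=4b of 4 (145bpm 2/4) — PASS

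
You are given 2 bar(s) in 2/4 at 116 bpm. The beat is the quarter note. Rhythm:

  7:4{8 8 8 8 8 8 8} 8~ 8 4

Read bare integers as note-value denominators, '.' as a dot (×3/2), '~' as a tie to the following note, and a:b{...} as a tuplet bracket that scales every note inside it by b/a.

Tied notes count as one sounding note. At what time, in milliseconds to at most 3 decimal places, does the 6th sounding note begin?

1. 0.0ms @ 0 + 147.783ms (2/7)
2. 147.783ms @ 2/7 + 147.783ms (2/7)
3. 295.567ms @ 4/7 + 147.783ms (2/7)
4. 443.35ms @ 6/7 + 147.783ms (2/7)
5. 591.133ms @ 8/7 + 147.783ms (2/7)
6. 738.916ms @ 10/7 + 147.783ms (2/7)
7. 886.7ms @ 12/7 + 147.783ms (2/7)
8. 1034.483ms @ 2 + 517.241ms (1)
9. 1551.724ms @ 3 + 517.241ms (1)

note 6 onset = 10/7b = 738.916ms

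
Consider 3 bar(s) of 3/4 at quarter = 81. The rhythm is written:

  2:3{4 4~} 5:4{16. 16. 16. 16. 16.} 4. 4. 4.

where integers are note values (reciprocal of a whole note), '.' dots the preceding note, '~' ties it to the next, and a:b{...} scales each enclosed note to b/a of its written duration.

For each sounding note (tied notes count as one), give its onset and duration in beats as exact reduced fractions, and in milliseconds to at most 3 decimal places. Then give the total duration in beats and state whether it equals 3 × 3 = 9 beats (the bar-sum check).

1) 0.0ms=0b +1111.111ms=3/2b
2) 1111.111ms=3/2b +1333.333ms=9/5b
3) 2444.444ms=33/10b +222.222ms=3/10b
4) 2666.667ms=18/5b +222.222ms=3/10b
5) 2888.889ms=39/10b +222.222ms=3/10b
6) 3111.111ms=21/5b +222.222ms=3/10b
7) 3333.333ms=9/2b +1111.111ms=3/2b
8) 4444.444ms=6b +1111.111ms=3/2b
9) 5555.556ms=15/2b +1111.111ms=3/2b
Σ=9b of 9 (81bpm 3/4) — PASS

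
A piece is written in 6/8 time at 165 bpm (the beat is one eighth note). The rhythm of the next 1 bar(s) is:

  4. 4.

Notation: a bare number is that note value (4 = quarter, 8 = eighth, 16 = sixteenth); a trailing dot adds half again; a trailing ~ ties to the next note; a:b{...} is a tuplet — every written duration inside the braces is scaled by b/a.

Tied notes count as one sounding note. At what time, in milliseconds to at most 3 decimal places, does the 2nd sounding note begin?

note 2 onset = 3b = 1090.909ms

1. 0.0ms @ 0 + 1090.909ms (3)
2. 1090.909ms @ 3 + 1090.909ms (3)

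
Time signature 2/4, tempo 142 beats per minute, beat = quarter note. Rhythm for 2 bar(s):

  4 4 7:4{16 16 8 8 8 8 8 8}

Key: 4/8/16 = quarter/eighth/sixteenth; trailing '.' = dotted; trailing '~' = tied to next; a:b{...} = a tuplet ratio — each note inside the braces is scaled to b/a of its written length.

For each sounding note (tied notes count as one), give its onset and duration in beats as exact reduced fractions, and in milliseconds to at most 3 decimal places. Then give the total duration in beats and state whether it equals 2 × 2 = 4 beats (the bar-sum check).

1) 0.0ms=0b +422.535ms=1b
2) 422.535ms=1b +422.535ms=1b
3) 845.07ms=2b +60.362ms=1/7b
4) 905.433ms=15/7b +60.362ms=1/7b
5) 965.795ms=16/7b +120.724ms=2/7b
6) 1086.519ms=18/7b +120.724ms=2/7b
7) 1207.243ms=20/7b +120.724ms=2/7b
8) 1327.968ms=22/7b +120.724ms=2/7b
9) 1448.692ms=24/7b +120.724ms=2/7b
10) 1569.416ms=26/7b +120.724ms=2/7b
Σ=4b of 4 (142bpm 2/4) — PASS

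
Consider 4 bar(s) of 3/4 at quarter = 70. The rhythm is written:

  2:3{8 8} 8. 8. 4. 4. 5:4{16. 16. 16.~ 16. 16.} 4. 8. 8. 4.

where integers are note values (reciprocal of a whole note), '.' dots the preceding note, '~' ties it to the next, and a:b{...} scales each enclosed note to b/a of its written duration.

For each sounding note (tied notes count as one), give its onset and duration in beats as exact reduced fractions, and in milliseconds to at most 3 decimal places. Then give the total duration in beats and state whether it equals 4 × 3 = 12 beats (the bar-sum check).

1) 0.0ms=0b +642.857ms=3/4b
2) 642.857ms=3/4b +642.857ms=3/4b
3) 1285.714ms=3/2b +642.857ms=3/4b
4) 1928.571ms=9/4b +642.857ms=3/4b
5) 2571.429ms=3b +1285.714ms=3/2b
6) 3857.143ms=9/2b +1285.714ms=3/2b
7) 5142.857ms=6b +257.143ms=3/10b
8) 5400.0ms=63/10b +257.143ms=3/10b
9) 5657.143ms=33/5b +514.286ms=3/5b
10) 6171.429ms=36/5b +257.143ms=3/10b
11) 6428.571ms=15/2b +1285.714ms=3/2b
12) 7714.286ms=9b +642.857ms=3/4b
13) 8357.143ms=39/4b +642.857ms=3/4b
14) 9000.0ms=21/2b +1285.714ms=3/2b
Σ=12b of 12 (70bpm 3/4) — PASS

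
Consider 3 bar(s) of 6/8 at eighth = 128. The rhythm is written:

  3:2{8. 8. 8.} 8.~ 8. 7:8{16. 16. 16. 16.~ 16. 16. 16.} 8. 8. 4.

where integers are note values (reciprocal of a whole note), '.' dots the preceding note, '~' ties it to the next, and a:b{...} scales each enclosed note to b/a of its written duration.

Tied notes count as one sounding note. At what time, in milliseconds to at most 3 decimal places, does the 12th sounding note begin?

note 12 onset = 27/2b = 6328.125ms

1. 0.0ms @ 0 + 468.75ms (1)
2. 468.75ms @ 1 + 468.75ms (1)
3. 937.5ms @ 2 + 468.75ms (1)
4. 1406.25ms @ 3 + 1406.25ms (3)
5. 2812.5ms @ 6 + 401.786ms (6/7)
6. 3214.286ms @ 48/7 + 401.786ms (6/7)
7. 3616.071ms @ 54/7 + 401.786ms (6/7)
8. 4017.857ms @ 60/7 + 803.571ms (12/7)
9. 4821.429ms @ 72/7 + 401.786ms (6/7)
10. 5223.214ms @ 78/7 + 401.786ms (6/7)
11. 5625.0ms @ 12 + 703.125ms (3/2)
12. 6328.125ms @ 27/2 + 703.125ms (3/2)
13. 7031.25ms @ 15 + 1406.25ms (3)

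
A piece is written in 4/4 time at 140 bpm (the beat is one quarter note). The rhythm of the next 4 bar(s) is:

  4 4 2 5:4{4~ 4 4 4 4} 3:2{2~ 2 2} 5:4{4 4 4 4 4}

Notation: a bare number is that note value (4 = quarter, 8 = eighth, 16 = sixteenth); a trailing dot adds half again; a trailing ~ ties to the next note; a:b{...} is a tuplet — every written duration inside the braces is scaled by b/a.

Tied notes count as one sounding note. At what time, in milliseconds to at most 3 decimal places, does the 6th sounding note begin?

note 6 onset = 32/5b = 2742.857ms

1. 0.0ms @ 0 + 428.571ms (1)
2. 428.571ms @ 1 + 428.571ms (1)
3. 857.143ms @ 2 + 857.143ms (2)
4. 1714.286ms @ 4 + 685.714ms (8/5)
5. 2400.0ms @ 28/5 + 342.857ms (4/5)
6. 2742.857ms @ 32/5 + 342.857ms (4/5)
7. 3085.714ms @ 36/5 + 342.857ms (4/5)
8. 3428.571ms @ 8 + 1142.857ms (8/3)
9. 4571.429ms @ 32/3 + 571.429ms (4/3)
10. 5142.857ms @ 12 + 342.857ms (4/5)
11. 5485.714ms @ 64/5 + 342.857ms (4/5)
12. 5828.571ms @ 68/5 + 342.857ms (4/5)
13. 6171.429ms @ 72/5 + 342.857ms (4/5)
14. 6514.286ms @ 76/5 + 342.857ms (4/5)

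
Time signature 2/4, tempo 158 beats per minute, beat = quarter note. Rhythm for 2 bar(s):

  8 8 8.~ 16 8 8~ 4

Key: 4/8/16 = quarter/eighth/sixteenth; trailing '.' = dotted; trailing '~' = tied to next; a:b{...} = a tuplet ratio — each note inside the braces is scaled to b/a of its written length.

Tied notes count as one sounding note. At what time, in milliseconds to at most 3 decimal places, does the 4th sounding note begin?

note 4 onset = 2b = 759.494ms

1. 0.0ms @ 0 + 189.873ms (1/2)
2. 189.873ms @ 1/2 + 189.873ms (1/2)
3. 379.747ms @ 1 + 379.747ms (1)
4. 759.494ms @ 2 + 189.873ms (1/2)
5. 949.367ms @ 5/2 + 569.62ms (3/2)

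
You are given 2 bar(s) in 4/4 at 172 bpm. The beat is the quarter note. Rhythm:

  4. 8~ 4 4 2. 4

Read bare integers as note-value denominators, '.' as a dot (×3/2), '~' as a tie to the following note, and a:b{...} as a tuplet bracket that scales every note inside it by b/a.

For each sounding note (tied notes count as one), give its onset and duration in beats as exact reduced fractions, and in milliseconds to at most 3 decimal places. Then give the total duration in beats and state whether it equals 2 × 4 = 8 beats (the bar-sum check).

1) 0.0ms=0b +523.256ms=3/2b
2) 523.256ms=3/2b +523.256ms=3/2b
3) 1046.512ms=3b +348.837ms=1b
4) 1395.349ms=4b +1046.512ms=3b
5) 2441.86ms=7b +348.837ms=1b
Σ=8b of 8 (172bpm 4/4) — PASS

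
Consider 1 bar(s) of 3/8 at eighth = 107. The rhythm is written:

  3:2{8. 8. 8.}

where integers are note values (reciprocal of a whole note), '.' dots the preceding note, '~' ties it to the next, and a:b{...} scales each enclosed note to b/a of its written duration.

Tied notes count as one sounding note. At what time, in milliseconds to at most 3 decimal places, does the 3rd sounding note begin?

note 3 onset = 2b = 1121.495ms

1. 0.0ms @ 0 + 560.748ms (1)
2. 560.748ms @ 1 + 560.748ms (1)
3. 1121.495ms @ 2 + 560.748ms (1)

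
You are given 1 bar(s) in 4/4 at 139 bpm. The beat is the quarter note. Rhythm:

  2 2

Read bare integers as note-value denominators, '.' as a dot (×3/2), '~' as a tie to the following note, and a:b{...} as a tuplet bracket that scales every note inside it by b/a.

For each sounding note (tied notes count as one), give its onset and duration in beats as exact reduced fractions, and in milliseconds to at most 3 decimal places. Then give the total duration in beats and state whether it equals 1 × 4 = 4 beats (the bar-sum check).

1) 0.0ms=0b +863.309ms=2b
2) 863.309ms=2b +863.309ms=2b
Σ=4b of 4 (139bpm 4/4) — PASS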